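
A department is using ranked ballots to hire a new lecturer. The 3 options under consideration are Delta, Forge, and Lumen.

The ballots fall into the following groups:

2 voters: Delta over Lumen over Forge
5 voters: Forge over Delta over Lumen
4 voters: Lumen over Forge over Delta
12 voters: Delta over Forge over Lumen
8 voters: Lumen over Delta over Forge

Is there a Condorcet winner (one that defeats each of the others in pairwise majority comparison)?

Yes

Head-to-head results (31 voters total):
Delta vs Forge: Delta wins 22–9.
Delta vs Lumen: Delta wins 19–12.
Forge vs Lumen: Forge wins 17–14.
Delta beats each rival — Forge (22–9), Lumen (19–12) — so Delta is the Condorcet winner.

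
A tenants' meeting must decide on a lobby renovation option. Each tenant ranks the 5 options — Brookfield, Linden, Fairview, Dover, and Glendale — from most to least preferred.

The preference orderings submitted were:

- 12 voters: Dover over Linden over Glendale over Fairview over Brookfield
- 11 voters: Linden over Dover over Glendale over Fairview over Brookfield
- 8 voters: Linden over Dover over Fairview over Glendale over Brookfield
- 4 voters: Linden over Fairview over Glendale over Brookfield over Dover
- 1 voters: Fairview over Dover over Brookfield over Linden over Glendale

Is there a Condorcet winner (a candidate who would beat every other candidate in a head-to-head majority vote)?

Yes

Head-to-head results (36 voters total):
Brookfield vs Linden: Linden wins 35–1.
Brookfield vs Fairview: Fairview wins 36–0.
Brookfield vs Dover: Dover wins 32–4.
Brookfield vs Glendale: Glendale wins 35–1.
Linden vs Fairview: Linden wins 35–1.
Linden vs Dover: Linden wins 23–13.
Linden vs Glendale: Linden wins 36–0.
Fairview vs Dover: Dover wins 31–5.
Fairview vs Glendale: Glendale wins 23–13.
Dover vs Glendale: Dover wins 32–4.
Linden beats each rival — Brookfield (35–1), Fairview (35–1), Dover (23–13), Glendale (36–0) — so Linden is the Condorcet winner.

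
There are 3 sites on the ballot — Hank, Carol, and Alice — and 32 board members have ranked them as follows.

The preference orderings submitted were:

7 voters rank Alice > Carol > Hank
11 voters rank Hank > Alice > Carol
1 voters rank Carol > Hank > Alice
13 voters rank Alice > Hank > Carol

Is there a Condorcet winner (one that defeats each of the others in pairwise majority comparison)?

Head-to-head results (32 voters total):
Hank vs Carol: Hank wins 24–8.
Hank vs Alice: Alice wins 20–12.
Carol vs Alice: Alice wins 31–1.
Alice beats each rival — Hank (20–12), Carol (31–1) — so Alice is the Condorcet winner.

Yes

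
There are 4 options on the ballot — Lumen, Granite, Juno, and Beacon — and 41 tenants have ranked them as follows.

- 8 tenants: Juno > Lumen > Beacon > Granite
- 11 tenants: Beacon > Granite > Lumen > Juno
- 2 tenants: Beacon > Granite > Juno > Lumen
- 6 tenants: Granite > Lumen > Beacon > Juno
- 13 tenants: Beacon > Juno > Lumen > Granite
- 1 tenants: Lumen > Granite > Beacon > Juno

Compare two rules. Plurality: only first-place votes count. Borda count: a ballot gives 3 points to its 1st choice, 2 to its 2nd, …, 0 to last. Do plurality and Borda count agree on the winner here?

Plurality first-place counts: Lumen 1, Granite 6, Juno 8, Beacon 26 → Beacon.
Borda totals: Lumen 55, Granite 46, Juno 52, Beacon 93 → Beacon.
The two rules agree on Beacon.

Yes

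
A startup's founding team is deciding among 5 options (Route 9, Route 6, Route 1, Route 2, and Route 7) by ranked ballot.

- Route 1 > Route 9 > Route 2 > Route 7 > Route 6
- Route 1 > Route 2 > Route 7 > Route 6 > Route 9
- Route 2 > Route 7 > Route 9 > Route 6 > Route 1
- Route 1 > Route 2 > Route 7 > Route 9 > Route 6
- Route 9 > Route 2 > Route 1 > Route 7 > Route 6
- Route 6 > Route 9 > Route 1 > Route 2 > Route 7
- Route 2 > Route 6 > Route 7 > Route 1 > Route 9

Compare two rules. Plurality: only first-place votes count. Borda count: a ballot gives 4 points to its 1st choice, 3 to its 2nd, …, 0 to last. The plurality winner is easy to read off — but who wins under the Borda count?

Route 2

Plurality first-place counts: Route 9 1, Route 6 1, Route 1 3, Route 2 2, Route 7 0 → Route 1.
Borda totals: Route 9 13, Route 6 9, Route 1 17, Route 2 20, Route 7 11 → Route 2.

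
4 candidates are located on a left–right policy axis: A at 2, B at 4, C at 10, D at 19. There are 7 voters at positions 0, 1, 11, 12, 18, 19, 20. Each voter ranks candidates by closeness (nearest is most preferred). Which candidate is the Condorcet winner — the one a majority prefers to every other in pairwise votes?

With single-peaked preferences on a line, the Condorcet winner is the candidate closest to the median voter.
The median voter (position 12) is closest to C at 10.
Check: C vs A — voters closer to C: 5 of 7.

C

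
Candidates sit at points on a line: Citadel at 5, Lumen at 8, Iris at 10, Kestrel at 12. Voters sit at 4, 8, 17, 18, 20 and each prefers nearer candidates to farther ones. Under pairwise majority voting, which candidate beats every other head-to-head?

Kestrel

With single-peaked preferences on a line, the Condorcet winner is the candidate closest to the median voter.
The median voter (position 17) is closest to Kestrel at 12.
Check: Kestrel vs Citadel — voters closer to Kestrel: 3 of 5.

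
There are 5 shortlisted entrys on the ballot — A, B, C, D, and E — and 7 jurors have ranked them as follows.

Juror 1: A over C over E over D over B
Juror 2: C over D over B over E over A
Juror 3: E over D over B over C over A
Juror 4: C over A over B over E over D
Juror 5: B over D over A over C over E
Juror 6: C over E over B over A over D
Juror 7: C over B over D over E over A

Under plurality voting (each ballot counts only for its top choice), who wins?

First-place vote totals:
  A: 1
  B: 1
  C: 4
  D: 0
  E: 1
C has the most first-place votes.

C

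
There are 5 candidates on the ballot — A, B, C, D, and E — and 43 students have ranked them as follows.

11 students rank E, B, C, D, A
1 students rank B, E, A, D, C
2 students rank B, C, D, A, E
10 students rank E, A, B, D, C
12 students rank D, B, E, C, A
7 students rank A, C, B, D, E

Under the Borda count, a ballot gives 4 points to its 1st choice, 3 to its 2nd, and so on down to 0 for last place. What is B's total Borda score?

Borda scores:
  A: 11·0 + 2 + 2·1 + 10·3 + 12·0 + 7·4 = 62
  B: 11·3 + 4 + 2·4 + 10·2 + 12·3 + 7·2 = 115
  C: 11·2 + 0 + 2·3 + 10·0 + 12·1 + 7·3 = 61
  D: 11·1 + 1 + 2·2 + 10·1 + 12·4 + 7·1 = 81
  E: 11·4 + 3 + 2·0 + 10·4 + 12·2 + 7·0 = 111

115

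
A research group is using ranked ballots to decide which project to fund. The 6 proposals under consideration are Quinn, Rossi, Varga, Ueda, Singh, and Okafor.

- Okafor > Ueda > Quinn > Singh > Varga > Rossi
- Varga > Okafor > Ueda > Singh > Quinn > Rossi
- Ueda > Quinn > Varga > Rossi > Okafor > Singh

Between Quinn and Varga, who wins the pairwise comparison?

Ballots ranking Quinn above Varga: 2.
Ballots ranking Varga above Quinn: 1.
Quinn wins the head-to-head, 2–1.

Quinn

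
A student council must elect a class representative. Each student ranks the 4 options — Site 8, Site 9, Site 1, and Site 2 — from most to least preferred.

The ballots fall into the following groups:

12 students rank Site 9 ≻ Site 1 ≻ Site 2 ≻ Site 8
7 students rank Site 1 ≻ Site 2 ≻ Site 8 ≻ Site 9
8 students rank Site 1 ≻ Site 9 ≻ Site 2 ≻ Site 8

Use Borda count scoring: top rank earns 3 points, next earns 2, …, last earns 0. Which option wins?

Site 1

Borda scores:
  Site 8: 12·0 + 7·1 + 8·0 = 7
  Site 9: 12·3 + 7·0 + 8·2 = 52
  Site 1: 12·2 + 7·3 + 8·3 = 69
  Site 2: 12·1 + 7·2 + 8·1 = 34
Site 1 has the highest total.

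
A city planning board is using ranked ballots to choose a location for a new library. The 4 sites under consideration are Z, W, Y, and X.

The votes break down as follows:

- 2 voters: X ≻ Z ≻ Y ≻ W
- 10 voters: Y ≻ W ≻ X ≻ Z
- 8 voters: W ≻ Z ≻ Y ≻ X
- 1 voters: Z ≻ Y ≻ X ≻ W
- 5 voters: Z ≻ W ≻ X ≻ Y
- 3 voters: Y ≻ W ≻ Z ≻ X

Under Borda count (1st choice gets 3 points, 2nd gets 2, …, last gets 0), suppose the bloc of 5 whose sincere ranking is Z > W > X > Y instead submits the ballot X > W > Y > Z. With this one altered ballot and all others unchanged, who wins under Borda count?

Borda totals with the altered ballot: Z 26, W 60, Y 56, X 32.
The winner is unchanged: still W.

W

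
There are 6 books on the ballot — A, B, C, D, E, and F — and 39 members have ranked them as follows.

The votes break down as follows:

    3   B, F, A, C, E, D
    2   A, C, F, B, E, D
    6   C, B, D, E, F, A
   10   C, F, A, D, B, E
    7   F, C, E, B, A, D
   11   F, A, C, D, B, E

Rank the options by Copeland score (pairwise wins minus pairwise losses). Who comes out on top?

Pairwise results:
  A vs B: A wins 23–16.
  A vs C: C wins 23–16.
  A vs D: A wins 33–6.
  A vs E: A wins 26–13.
  A vs F: F wins 37–2.
  B vs C: C wins 36–3.
  B vs D: D wins 21–18.
  B vs E: B wins 32–7.
  B vs F: F wins 30–9.
  C vs D: C wins 39–0.
  C vs E: C wins 39–0.
  C vs F: F wins 21–18.
  D vs E: D wins 27–12.
  D vs F: F wins 33–6.
  E vs F: F wins 33–6.
Copeland scores (wins − losses):
  A: 3 − 2 = 1
  B: 1 − 4 = -3
  C: 4 − 1 = 3
  D: 2 − 3 = -1
  E: 0 − 5 = -5
  F: 5 − 0 = 5
F has the best Copeland score.

F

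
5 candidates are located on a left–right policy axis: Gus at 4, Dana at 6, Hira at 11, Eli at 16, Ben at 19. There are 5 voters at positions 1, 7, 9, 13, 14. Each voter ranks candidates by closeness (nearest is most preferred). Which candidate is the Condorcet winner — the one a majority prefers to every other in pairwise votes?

With single-peaked preferences on a line, the Condorcet winner is the candidate closest to the median voter.
The median voter (position 9) is closest to Hira at 11.
Check: Hira vs Eli — voters closer to Hira: 4 of 5.

Hira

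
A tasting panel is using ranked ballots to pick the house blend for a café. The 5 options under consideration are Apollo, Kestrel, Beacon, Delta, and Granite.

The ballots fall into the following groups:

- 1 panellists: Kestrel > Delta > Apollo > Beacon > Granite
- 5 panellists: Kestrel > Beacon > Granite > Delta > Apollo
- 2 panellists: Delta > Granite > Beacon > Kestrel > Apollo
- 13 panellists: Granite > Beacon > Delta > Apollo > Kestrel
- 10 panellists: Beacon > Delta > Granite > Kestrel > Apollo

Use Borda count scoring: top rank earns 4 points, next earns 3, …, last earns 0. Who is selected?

Beacon

Borda scores:
  Apollo: 2 + 5·0 + 2·0 + 13·1 + 10·0 = 15
  Kestrel: 4 + 5·4 + 2·1 + 13·0 + 10·1 = 36
  Beacon: 1 + 5·3 + 2·2 + 13·3 + 10·4 = 99
  Delta: 3 + 5·1 + 2·4 + 13·2 + 10·3 = 72
  Granite: 0 + 5·2 + 2·3 + 13·4 + 10·2 = 88
Beacon has the highest total.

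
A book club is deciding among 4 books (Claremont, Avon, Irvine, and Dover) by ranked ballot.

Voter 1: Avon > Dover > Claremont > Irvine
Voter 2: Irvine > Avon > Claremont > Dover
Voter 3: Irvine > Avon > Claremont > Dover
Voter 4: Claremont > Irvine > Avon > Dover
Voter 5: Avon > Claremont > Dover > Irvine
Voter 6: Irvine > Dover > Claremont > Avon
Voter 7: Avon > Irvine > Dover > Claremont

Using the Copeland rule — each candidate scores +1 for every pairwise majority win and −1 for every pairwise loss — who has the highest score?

Pairwise results:
  Claremont vs Avon: Avon wins 5–2.
  Claremont vs Irvine: Irvine wins 4–3.
  Claremont vs Dover: Claremont wins 4–3.
  Avon vs Irvine: Irvine wins 4–3.
  Avon vs Dover: Avon wins 6–1.
  Irvine vs Dover: Irvine wins 5–2.
Copeland scores (wins − losses):
  Claremont: 1 − 2 = -1
  Avon: 2 − 1 = 1
  Irvine: 3 − 0 = 3
  Dover: 0 − 3 = -3
Irvine has the best Copeland score.

Irvine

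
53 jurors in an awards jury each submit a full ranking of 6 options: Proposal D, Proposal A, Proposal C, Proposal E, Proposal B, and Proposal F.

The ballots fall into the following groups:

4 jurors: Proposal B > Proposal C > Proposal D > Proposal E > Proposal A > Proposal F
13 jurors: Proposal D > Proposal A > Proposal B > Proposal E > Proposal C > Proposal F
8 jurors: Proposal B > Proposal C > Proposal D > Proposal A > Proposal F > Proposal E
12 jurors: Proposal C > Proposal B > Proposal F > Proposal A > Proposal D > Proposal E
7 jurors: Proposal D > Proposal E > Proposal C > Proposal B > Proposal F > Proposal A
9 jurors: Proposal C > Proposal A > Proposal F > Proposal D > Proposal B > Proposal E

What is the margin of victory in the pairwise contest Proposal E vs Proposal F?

Ballots ranking Proposal E above Proposal F: 4+13+7 = 24.
Ballots ranking Proposal F above Proposal E: 8+12+9 = 29.
Proposal F wins 29–24, a margin of 5.

5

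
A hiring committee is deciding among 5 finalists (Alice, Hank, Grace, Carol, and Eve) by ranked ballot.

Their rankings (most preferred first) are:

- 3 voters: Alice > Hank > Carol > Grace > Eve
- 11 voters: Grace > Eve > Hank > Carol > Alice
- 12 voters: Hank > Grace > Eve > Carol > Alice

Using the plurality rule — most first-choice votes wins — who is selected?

First-place vote totals:
  Alice: 3
  Hank: 12
  Grace: 11
  Carol: 0
  Eve: 0
Hank has the most first-place votes.

Hank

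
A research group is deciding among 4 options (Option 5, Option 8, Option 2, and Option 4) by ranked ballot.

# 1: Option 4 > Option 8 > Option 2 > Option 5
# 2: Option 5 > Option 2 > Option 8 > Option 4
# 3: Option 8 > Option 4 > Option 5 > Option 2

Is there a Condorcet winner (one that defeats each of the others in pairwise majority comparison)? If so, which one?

Head-to-head results (3 voters total):
Option 5 vs Option 8: Option 8 wins 2–1.
Option 5 vs Option 2: Option 5 wins 2–1.
Option 5 vs Option 4: Option 4 wins 2–1.
Option 8 vs Option 2: Option 8 wins 2–1.
Option 8 vs Option 4: Option 8 wins 2–1.
Option 2 vs Option 4: Option 4 wins 2–1.
Option 8 beats each rival — Option 5 (2–1), Option 2 (2–1), Option 4 (2–1) — so Option 8 is the Condorcet winner.

Option 8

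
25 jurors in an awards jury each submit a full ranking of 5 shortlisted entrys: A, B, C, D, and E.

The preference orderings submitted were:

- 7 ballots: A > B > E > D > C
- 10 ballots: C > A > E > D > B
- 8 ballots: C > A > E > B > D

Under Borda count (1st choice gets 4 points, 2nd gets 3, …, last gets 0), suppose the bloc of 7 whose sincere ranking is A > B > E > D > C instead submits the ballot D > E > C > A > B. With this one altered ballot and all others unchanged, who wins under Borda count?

C

Borda totals with the altered ballot: A 61, B 8, C 86, D 38, E 57.
The switch changes the winner from A to C.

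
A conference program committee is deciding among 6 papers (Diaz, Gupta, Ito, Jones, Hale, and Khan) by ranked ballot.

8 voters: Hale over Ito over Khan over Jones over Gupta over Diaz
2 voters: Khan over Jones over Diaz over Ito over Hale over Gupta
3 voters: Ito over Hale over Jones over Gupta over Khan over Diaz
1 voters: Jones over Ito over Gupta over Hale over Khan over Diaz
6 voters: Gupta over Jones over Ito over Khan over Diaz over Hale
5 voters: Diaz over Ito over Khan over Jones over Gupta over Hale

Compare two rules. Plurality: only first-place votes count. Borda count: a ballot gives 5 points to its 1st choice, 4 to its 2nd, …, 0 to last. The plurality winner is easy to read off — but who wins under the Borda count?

Ito

Plurality first-place counts: Diaz 5, Gupta 6, Ito 3, Jones 1, Hale 8, Khan 2 → Hale.
Borda totals: Diaz 37, Gupta 52, Ito 93, Jones 72, Hale 56, Khan 65 → Ito.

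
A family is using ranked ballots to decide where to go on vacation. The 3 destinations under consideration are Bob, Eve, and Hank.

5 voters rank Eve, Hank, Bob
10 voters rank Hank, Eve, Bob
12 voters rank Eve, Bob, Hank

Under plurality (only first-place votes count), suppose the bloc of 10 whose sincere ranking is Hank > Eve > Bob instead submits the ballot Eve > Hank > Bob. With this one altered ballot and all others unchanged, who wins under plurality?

First-place totals with the altered ballot: Bob 0, Eve 27, Hank 0.
The winner is unchanged: still Eve.

Eve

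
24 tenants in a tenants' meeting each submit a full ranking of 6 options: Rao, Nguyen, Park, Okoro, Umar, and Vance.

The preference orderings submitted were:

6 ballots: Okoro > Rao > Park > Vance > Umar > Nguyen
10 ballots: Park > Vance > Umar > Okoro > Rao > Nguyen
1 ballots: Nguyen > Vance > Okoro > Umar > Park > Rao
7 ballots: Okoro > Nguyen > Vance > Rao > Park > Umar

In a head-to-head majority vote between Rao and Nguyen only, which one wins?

Rao

Ballots ranking Rao above Nguyen: 6+10 = 16.
Ballots ranking Nguyen above Rao: 1+7 = 8.
Rao wins the head-to-head, 16–8.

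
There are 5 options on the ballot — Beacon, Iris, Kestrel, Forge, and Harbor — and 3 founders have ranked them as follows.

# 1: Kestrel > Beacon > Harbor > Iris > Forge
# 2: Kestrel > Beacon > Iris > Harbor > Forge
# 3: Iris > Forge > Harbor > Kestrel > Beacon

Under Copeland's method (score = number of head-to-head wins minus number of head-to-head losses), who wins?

Pairwise results:
  Beacon vs Iris: Beacon wins 2–1.
  Beacon vs Kestrel: Kestrel wins 3–0.
  Beacon vs Forge: Beacon wins 2–1.
  Beacon vs Harbor: Beacon wins 2–1.
  Iris vs Kestrel: Kestrel wins 2–1.
  Iris vs Forge: Iris wins 3–0.
  Iris vs Harbor: Iris wins 2–1.
  Kestrel vs Forge: Kestrel wins 2–1.
  Kestrel vs Harbor: Kestrel wins 2–1.
  Forge vs Harbor: Harbor wins 2–1.
Copeland scores (wins − losses):
  Beacon: 3 − 1 = 2
  Iris: 2 − 2 = 0
  Kestrel: 4 − 0 = 4
  Forge: 0 − 4 = -4
  Harbor: 1 − 3 = -2
Kestrel has the best Copeland score.

Kestrel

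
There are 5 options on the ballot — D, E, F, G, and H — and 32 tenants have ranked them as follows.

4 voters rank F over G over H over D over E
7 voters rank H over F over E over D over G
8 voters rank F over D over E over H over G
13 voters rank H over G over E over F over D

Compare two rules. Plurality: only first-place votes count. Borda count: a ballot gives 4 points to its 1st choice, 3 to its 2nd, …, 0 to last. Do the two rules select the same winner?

Yes

Plurality first-place counts: D 0, E 0, F 12, G 0, H 20 → H.
Borda totals: D 35, E 56, F 82, G 51, H 96 → H.
The two rules agree on H.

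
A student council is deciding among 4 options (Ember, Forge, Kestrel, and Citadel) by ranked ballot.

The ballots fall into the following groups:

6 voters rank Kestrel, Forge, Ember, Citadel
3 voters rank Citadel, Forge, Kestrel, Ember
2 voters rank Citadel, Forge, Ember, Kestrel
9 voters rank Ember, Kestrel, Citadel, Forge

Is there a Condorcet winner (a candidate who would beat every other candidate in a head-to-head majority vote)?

Head-to-head results (20 voters total):
Ember vs Forge: Forge wins 11–9.
Ember vs Kestrel: Ember wins 11–9.
Ember vs Citadel: Ember wins 15–5.
Forge vs Kestrel: Kestrel wins 15–5.
Forge vs Citadel: Citadel wins 14–6.
Kestrel vs Citadel: Kestrel wins 15–5.
No candidate beats all others: Ember beats Kestrel beats Forge beats Ember, a majority cycle.

No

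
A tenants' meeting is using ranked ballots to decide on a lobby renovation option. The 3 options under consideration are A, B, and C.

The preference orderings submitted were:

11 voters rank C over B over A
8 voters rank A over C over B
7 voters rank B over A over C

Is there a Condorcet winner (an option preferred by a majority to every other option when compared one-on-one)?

No

Head-to-head results (26 voters total):
A vs B: B wins 18–8.
A vs C: A wins 15–11.
B vs C: C wins 19–7.
No candidate beats all others: A beats C beats B beats A, a majority cycle.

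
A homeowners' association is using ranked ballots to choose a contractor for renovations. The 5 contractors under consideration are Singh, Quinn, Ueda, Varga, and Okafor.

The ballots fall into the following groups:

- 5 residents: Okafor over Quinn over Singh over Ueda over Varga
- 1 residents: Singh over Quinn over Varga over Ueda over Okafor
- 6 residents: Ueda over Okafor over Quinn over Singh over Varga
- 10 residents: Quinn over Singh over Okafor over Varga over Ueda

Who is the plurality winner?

Quinn

First-place vote totals:
  Singh: 1
  Quinn: 10
  Ueda: 6
  Varga: 0
  Okafor: 5
Quinn has the most first-place votes.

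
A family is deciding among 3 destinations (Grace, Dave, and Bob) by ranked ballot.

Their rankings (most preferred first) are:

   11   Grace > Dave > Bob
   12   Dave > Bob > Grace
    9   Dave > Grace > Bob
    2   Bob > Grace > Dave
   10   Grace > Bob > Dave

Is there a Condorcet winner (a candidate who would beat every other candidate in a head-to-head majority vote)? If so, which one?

Head-to-head results (44 voters total):
Grace vs Dave: Grace wins 23–21.
Grace vs Bob: Grace wins 30–14.
Dave vs Bob: Dave wins 32–12.
Grace beats each rival — Dave (23–21), Bob (30–14) — so Grace is the Condorcet winner.

Grace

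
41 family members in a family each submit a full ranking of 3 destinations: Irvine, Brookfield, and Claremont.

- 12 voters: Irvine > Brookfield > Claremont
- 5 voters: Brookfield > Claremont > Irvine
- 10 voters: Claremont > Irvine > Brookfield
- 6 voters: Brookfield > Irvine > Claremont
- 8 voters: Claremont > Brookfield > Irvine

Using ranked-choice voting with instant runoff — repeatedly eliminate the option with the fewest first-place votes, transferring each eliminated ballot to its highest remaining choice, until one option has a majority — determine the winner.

Claremont

Round 1: Claremont 18, Irvine 12, Brookfield 11. Brookfield has the fewest and is eliminated.
Round 2: Claremont 23, Irvine 18. Claremont has a majority.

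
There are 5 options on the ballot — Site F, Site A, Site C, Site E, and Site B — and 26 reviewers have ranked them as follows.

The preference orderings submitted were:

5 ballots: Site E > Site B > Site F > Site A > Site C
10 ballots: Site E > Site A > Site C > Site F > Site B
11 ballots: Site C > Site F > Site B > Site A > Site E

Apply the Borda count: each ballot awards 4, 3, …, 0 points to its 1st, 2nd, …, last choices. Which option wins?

Site C

Borda scores:
  Site F: 5·2 + 10·1 + 11·3 = 53
  Site A: 5·1 + 10·3 + 11·1 = 46
  Site C: 5·0 + 10·2 + 11·4 = 64
  Site E: 5·4 + 10·4 + 11·0 = 60
  Site B: 5·3 + 10·0 + 11·2 = 37
Site C has the highest total.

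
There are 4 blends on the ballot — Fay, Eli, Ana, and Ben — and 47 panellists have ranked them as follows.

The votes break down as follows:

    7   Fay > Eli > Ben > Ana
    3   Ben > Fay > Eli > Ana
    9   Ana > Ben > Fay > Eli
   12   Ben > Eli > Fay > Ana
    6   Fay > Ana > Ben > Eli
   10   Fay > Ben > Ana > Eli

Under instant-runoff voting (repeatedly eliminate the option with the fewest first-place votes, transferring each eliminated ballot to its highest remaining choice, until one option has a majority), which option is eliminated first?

Round 1: Fay 23, Ben 15, Ana 9, Eli 0. Eli has the fewest and is eliminated.
Round 2: Fay 23, Ben 15, Ana 9. Ana has the fewest and is eliminated.
Round 3: Ben 24, Fay 23. Ben has a majority.

Eli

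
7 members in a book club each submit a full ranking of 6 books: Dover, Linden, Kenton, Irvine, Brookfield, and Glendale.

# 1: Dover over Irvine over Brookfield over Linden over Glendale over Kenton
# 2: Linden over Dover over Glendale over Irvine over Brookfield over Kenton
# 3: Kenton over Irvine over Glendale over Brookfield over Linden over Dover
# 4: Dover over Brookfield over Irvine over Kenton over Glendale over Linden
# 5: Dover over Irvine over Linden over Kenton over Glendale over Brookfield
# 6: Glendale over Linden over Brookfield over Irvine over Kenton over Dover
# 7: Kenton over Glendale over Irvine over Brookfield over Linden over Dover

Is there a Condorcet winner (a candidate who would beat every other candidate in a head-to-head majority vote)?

Head-to-head results (7 voters total):
Dover vs Linden: Linden wins 4–3.
Dover vs Kenton: Dover wins 4–3.
Dover vs Irvine: Dover wins 4–3.
Dover vs Brookfield: Dover wins 4–3.
Dover vs Glendale: Dover wins 4–3.
Linden vs Kenton: Linden wins 4–3.
Linden vs Irvine: Irvine wins 5–2.
Linden vs Brookfield: Brookfield wins 4–3.
Linden vs Glendale: Glendale wins 4–3.
Kenton vs Irvine: Irvine wins 5–2.
Kenton vs Brookfield: Brookfield wins 4–3.
Kenton vs Glendale: Kenton wins 4–3.
Irvine vs Brookfield: Irvine wins 5–2.
Irvine vs Glendale: Irvine wins 4–3.
Brookfield vs Glendale: Glendale wins 5–2.
No candidate beats all others: Dover beats Irvine beats Linden beats Dover, a majority cycle.

No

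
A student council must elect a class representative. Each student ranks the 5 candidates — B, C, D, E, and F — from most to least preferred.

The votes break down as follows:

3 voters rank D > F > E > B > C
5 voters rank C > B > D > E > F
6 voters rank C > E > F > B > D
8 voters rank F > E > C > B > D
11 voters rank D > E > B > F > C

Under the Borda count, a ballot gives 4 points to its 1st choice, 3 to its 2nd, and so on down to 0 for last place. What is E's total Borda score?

Borda scores:
  B: 3·1 + 5·3 + 6·1 + 8·1 + 11·2 = 54
  C: 3·0 + 5·4 + 6·4 + 8·2 + 11·0 = 60
  D: 3·4 + 5·2 + 6·0 + 8·0 + 11·4 = 66
  E: 3·2 + 5·1 + 6·3 + 8·3 + 11·3 = 86
  F: 3·3 + 5·0 + 6·2 + 8·4 + 11·1 = 64

86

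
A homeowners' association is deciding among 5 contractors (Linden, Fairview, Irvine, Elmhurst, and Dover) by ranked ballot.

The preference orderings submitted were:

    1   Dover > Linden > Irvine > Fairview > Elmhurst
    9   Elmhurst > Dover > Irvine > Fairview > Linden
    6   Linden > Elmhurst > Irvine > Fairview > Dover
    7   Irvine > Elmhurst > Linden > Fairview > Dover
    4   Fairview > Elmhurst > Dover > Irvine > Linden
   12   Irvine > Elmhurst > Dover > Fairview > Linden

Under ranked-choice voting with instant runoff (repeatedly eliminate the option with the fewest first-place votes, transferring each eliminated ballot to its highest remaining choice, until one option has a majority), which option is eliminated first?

Dover

Round 1: Irvine 19, Elmhurst 9, Linden 6, Fairview 4, Dover 1. Dover has the fewest and is eliminated.
Round 2: Irvine 19, Elmhurst 9, Linden 7, Fairview 4. Fairview has the fewest and is eliminated.
Round 3: Irvine 19, Elmhurst 13, Linden 7. Linden has the fewest and is eliminated.
Round 4: Irvine 20, Elmhurst 19. Irvine has a majority.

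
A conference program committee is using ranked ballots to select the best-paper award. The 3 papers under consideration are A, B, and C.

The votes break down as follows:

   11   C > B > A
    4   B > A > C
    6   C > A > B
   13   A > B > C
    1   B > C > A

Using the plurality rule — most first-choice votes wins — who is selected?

C

First-place vote totals:
  A: 13
  B: 5
  C: 17
C has the most first-place votes.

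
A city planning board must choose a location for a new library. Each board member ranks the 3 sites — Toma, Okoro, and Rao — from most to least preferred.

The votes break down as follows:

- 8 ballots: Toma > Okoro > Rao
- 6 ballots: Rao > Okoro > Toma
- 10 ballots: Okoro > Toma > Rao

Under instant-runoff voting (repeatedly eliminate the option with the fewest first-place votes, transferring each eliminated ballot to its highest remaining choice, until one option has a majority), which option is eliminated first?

Rao

Round 1: Okoro 10, Toma 8, Rao 6. Rao has the fewest and is eliminated.
Round 2: Okoro 16, Toma 8. Okoro has a majority.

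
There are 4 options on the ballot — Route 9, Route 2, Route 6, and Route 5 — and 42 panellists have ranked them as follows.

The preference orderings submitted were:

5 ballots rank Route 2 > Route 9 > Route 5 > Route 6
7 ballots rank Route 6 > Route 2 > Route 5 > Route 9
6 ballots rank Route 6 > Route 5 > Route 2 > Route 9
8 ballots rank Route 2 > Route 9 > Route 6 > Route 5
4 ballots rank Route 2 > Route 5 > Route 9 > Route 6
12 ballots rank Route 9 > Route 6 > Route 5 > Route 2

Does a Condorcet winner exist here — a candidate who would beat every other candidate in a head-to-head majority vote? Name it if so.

Head-to-head results (42 voters total):
Route 9 vs Route 2: Route 2 wins 30–12.
Route 9 vs Route 6: Route 9 wins 29–13.
Route 9 vs Route 5: Route 9 wins 25–17.
Route 2 vs Route 6: Route 6 wins 25–17.
Route 2 vs Route 5: Route 2 wins 24–18.
Route 6 vs Route 5: Route 6 wins 33–9.
No candidate beats all others: Route 9 beats Route 6 beats Route 2 beats Route 9, a majority cycle.

None — there is no Condorcet winner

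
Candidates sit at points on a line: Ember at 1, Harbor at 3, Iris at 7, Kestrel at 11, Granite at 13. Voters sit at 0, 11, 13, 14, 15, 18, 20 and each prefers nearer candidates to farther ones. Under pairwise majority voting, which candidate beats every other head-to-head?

Granite

With single-peaked preferences on a line, the Condorcet winner is the candidate closest to the median voter.
The median voter (position 14) is closest to Granite at 13.
Check: Granite vs Harbor — voters closer to Granite: 6 of 7.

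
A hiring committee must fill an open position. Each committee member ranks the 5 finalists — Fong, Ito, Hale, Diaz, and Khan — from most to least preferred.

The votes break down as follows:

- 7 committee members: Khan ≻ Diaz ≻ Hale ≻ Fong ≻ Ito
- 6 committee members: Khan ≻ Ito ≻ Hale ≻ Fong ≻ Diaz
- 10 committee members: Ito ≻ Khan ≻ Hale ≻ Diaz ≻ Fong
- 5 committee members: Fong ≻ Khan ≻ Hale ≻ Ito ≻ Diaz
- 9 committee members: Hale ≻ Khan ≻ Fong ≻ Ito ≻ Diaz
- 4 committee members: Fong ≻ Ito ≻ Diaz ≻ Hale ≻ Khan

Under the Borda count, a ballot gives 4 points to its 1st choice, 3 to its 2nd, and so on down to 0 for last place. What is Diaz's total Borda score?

39

Borda scores:
  Fong: 7·1 + 6·1 + 10·0 + 5·4 + 9·2 + 4·4 = 67
  Ito: 7·0 + 6·3 + 10·4 + 5·1 + 9·1 + 4·3 = 84
  Hale: 7·2 + 6·2 + 10·2 + 5·2 + 9·4 + 4·1 = 96
  Diaz: 7·3 + 6·0 + 10·1 + 5·0 + 9·0 + 4·2 = 39
  Khan: 7·4 + 6·4 + 10·3 + 5·3 + 9·3 + 4·0 = 124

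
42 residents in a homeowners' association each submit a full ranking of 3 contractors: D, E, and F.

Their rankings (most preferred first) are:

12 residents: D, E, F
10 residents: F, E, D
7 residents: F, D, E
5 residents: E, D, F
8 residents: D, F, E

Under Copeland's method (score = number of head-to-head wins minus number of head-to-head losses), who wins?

Pairwise results:
  D vs E: D wins 27–15.
  D vs F: D wins 25–17.
  E vs F: F wins 25–17.
Copeland scores (wins − losses):
  D: 2 − 0 = 2
  E: 0 − 2 = -2
  F: 1 − 1 = 0
D has the best Copeland score.

D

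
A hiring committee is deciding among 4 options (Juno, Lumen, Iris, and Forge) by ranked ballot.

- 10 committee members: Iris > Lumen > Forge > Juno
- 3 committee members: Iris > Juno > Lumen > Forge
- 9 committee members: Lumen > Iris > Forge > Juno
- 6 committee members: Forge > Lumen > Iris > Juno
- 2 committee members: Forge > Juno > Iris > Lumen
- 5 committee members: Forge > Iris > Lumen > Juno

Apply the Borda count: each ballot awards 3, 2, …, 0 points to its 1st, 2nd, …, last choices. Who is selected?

Iris

Borda scores:
  Juno: 10·0 + 3·2 + 9·0 + 6·0 + 2·2 + 5·0 = 10
  Lumen: 10·2 + 3·1 + 9·3 + 6·2 + 2·0 + 5·1 = 67
  Iris: 10·3 + 3·3 + 9·2 + 6·1 + 2·1 + 5·2 = 75
  Forge: 10·1 + 3·0 + 9·1 + 6·3 + 2·3 + 5·3 = 58
Iris has the highest total.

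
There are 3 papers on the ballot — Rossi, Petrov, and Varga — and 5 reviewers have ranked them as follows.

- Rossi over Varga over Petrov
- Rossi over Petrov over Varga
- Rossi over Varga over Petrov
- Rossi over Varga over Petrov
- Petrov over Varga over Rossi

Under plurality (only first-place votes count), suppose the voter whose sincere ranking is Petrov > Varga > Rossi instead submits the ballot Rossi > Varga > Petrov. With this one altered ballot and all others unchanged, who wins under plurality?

Rossi

First-place totals with the altered ballot: Rossi 5, Petrov 0, Varga 0.
The winner is unchanged: still Rossi.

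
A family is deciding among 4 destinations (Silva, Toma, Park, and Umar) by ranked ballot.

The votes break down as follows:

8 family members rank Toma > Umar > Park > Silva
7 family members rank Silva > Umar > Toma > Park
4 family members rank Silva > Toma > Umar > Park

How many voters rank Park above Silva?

Ballots ranking Park above Silva: 8.
Ballots ranking Silva above Park: 7+4 = 11.
So 8 of 19 voters prefer Park to Silva.

8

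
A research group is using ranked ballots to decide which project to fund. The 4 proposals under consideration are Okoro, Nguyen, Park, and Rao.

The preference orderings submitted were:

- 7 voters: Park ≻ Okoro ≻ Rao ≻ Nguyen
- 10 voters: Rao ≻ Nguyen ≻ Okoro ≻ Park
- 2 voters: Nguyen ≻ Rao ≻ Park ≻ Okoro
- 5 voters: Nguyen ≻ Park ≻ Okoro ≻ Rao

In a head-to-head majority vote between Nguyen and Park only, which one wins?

Ballots ranking Nguyen above Park: 10+2+5 = 17.
Ballots ranking Park above Nguyen: 7.
Nguyen wins the head-to-head, 17–7.

Nguyen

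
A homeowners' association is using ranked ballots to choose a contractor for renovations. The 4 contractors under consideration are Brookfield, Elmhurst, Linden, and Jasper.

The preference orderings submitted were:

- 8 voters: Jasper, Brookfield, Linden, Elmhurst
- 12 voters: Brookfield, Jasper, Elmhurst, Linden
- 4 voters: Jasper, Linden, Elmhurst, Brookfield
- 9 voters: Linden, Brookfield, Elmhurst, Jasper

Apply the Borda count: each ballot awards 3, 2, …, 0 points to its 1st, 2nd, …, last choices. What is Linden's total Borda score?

Borda scores:
  Brookfield: 8·2 + 12·3 + 4·0 + 9·2 = 70
  Elmhurst: 8·0 + 12·1 + 4·1 + 9·1 = 25
  Linden: 8·1 + 12·0 + 4·2 + 9·3 = 43
  Jasper: 8·3 + 12·2 + 4·3 + 9·0 = 60

43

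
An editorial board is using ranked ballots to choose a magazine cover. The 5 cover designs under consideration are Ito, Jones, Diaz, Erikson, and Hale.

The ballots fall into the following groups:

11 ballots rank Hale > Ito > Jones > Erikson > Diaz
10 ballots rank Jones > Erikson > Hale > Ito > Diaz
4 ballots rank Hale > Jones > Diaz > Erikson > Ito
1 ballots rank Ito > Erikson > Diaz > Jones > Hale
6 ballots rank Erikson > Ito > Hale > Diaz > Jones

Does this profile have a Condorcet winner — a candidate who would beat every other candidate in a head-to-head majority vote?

Head-to-head results (32 voters total):
Ito vs Jones: Ito wins 18–14.
Ito vs Diaz: Ito wins 28–4.
Ito vs Erikson: Erikson wins 20–12.
Ito vs Hale: Hale wins 25–7.
Jones vs Diaz: Jones wins 25–7.
Jones vs Erikson: Jones wins 25–7.
Jones vs Hale: Hale wins 21–11.
Diaz vs Erikson: Erikson wins 28–4.
Diaz vs Hale: Hale wins 31–1.
Erikson vs Hale: Erikson wins 17–15.
No candidate beats all others: Ito beats Jones beats Erikson beats Ito, a majority cycle.

No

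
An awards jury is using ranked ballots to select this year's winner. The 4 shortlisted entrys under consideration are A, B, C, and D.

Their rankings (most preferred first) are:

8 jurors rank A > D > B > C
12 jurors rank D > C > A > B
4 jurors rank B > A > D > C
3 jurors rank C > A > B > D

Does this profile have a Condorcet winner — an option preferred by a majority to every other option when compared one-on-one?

Head-to-head results (27 voters total):
A vs B: A wins 23–4.
A vs C: C wins 15–12.
A vs D: A wins 15–12.
B vs C: C wins 15–12.
B vs D: D wins 20–7.
C vs D: D wins 24–3.
No candidate beats all others: A beats D beats C beats A, a majority cycle.

No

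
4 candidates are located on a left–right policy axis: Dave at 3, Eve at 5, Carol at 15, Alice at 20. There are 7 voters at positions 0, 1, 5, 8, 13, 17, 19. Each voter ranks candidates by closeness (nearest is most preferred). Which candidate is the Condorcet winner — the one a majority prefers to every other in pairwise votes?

With single-peaked preferences on a line, the Condorcet winner is the candidate closest to the median voter.
The median voter (position 8) is closest to Eve at 5.
Check: Eve vs Carol — voters closer to Eve: 4 of 7.

Eve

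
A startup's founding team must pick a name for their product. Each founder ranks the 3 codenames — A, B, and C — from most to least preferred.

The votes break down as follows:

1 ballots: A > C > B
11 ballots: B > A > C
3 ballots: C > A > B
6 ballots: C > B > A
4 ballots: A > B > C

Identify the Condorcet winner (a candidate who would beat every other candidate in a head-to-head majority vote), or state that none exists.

Head-to-head results (25 voters total):
A vs B: B wins 17–8.
A vs C: A wins 16–9.
B vs C: B wins 15–10.
B beats each rival — A (17–8), C (15–10) — so B is the Condorcet winner.

B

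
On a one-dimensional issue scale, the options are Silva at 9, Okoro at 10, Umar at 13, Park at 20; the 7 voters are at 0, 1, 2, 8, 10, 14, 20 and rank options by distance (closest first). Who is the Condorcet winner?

Silva

With single-peaked preferences on a line, the Condorcet winner is the candidate closest to the median voter.
The median voter (position 8) is closest to Silva at 9.
Check: Silva vs Park — voters closer to Silva: 6 of 7.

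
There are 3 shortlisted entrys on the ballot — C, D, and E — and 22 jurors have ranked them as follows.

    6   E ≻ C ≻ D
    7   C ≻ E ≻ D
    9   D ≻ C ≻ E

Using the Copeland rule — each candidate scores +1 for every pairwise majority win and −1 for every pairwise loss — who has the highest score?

Pairwise results:
  C vs D: C wins 13–9.
  C vs E: C wins 16–6.
  D vs E: E wins 13–9.
Copeland scores (wins − losses):
  C: 2 − 0 = 2
  D: 0 − 2 = -2
  E: 1 − 1 = 0
C has the best Copeland score.

C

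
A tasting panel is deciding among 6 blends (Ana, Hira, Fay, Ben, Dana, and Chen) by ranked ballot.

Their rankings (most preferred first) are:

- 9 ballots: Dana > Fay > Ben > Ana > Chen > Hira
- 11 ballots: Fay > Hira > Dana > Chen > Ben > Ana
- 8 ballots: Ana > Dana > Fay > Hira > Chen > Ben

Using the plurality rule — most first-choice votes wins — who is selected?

Fay

First-place vote totals:
  Ana: 8
  Hira: 0
  Fay: 11
  Ben: 0
  Dana: 9
  Chen: 0
Fay has the most first-place votes.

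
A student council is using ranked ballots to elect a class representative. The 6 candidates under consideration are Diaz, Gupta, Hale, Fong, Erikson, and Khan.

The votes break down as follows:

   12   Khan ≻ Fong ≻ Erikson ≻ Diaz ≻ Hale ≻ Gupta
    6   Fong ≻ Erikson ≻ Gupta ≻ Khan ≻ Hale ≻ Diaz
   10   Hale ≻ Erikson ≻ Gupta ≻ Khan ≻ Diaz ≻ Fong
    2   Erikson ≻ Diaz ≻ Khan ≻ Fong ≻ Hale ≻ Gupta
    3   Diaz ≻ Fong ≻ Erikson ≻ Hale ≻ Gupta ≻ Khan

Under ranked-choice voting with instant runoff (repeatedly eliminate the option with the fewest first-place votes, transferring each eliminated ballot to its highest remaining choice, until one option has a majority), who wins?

Khan

Round 1: Khan 12, Hale 10, Fong 6, Diaz 3, Erikson 2, Gupta 0. Gupta has the fewest and is eliminated.
Round 2: Khan 12, Hale 10, Fong 6, Diaz 3, Erikson 2. Erikson has the fewest and is eliminated.
Round 3: Khan 12, Hale 10, Fong 6, Diaz 5. Diaz has the fewest and is eliminated.
Round 4: Khan 14, Hale 10, Fong 9. Fong has the fewest and is eliminated.
Round 5: Khan 20, Hale 13. Khan has a majority.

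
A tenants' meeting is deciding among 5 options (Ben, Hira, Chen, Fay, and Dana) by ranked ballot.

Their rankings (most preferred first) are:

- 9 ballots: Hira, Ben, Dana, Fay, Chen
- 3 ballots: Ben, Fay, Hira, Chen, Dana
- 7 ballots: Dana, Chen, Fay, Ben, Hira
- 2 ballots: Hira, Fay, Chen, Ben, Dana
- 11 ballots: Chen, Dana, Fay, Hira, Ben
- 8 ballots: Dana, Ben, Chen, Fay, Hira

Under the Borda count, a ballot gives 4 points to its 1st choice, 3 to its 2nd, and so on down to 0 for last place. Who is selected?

Borda scores:
  Ben: 9·3 + 3·4 + 7·1 + 2·1 + 11·0 + 8·3 = 72
  Hira: 9·4 + 3·2 + 7·0 + 2·4 + 11·1 + 8·0 = 61
  Chen: 9·0 + 3·1 + 7·3 + 2·2 + 11·4 + 8·2 = 88
  Fay: 9·1 + 3·3 + 7·2 + 2·3 + 11·2 + 8·1 = 68
  Dana: 9·2 + 3·0 + 7·4 + 2·0 + 11·3 + 8·4 = 111
Dana has the highest total.

Dana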